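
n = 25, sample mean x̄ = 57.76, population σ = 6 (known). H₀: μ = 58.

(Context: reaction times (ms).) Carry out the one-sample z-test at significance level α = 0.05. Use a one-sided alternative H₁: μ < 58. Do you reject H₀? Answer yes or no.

reject H₀: no

SE = σ/√n = 6/√25 = 1.2000
z = (x̄−μ₀)/SE = (57.76−58)/1.2000 = -0.2000
p-value (one-sided, H₁ less) = 0.42074
At α=0.05: p ≥ α → fail to reject H₀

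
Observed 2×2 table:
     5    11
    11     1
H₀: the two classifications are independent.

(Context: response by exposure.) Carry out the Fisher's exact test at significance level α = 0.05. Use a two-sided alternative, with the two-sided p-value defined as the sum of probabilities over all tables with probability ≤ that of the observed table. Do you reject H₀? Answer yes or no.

Margins: r₁=16, r₂=12, c₁=16, c₂=12, n=28
p_obs = C(16,5)·C(12,11)/C(28,16); sum pmf over tables with pmf ≤ p_obs
p-value (two-sided) = 0.00205
At α=0.05: p < α → reject H₀

reject H₀: yes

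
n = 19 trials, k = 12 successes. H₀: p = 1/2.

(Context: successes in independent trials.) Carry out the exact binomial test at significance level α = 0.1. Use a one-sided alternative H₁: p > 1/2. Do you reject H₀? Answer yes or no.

reject H₀: no

Exact binomial: n=19, k=12, p₀=1/2=0.5000
P(X≥12) from Σ C(n,i)·p₀^i·(1−p₀)^(n−i)
p-value (one-sided, H₁ greater) = 0.17964
At α=0.1: p ≥ α → fail to reject H₀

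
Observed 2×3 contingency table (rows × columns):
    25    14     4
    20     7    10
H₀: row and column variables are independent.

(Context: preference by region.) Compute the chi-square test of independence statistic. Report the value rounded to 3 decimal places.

Row totals [43, 37], col totals [45, 21, 14], n=80
χ² = (25−24.19)²/24.19 + (14−11.29)²/11.29 + (4−7.53)²/7.53 + (20−20.81)²/20.81 + (7−9.71)²/9.71 + (10−6.47)²/6.47 = 5.0387
df = 2

test statistic = 5.039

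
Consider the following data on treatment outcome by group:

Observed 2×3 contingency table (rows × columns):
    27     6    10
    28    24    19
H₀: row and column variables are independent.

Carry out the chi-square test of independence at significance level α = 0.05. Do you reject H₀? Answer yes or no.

Row totals [43, 71], col totals [55, 30, 29], n=114
χ² = (27−20.75)²/20.75 + (6−11.32)²/11.32 + (10−10.94)²/10.94 + (28−34.25)²/34.25 + (24−18.68)²/18.68 + (19−18.06)²/18.06 = 7.1664
df = 2
p-value (upper-tail) = 0.02779
At α=0.05: p < α → reject H₀

reject H₀: yes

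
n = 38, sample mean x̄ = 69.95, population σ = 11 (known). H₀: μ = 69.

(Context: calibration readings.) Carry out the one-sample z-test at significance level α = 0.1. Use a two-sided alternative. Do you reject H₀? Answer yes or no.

reject H₀: no

SE = σ/√n = 11/√38 = 1.7844
z = (x̄−μ₀)/SE = (69.95−69)/1.7844 = 0.5324
p-value (two-sided) = 0.59446
At α=0.1: p ≥ α → fail to reject H₀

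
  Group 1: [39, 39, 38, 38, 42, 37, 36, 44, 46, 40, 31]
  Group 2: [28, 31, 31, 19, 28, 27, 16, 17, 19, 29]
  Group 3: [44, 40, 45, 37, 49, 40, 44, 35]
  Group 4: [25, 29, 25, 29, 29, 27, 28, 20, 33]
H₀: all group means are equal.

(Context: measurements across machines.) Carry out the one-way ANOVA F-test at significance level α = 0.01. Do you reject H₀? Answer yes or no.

reject H₀: yes

Group means [39.09, 24.50, 41.75, 27.22], grand mean 33.000
SSB = Σnᵢ(x̄ᵢ−x̄)² = 2043.535; SSW = ΣΣ(x−x̄ᵢ)² = 740.465
MSB = 2043.535/3 = 681.1785; MSW = 740.465/34 = 21.7784
F = MSB/MSW = 31.2777
df = (3, 34)
p-value (upper-tail) = 0.00000
At α=0.01: p < α → reject H₀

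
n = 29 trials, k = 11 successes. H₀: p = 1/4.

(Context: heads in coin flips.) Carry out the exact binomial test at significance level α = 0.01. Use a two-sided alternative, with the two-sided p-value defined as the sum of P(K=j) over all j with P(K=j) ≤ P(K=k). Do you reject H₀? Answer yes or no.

Exact binomial: n=29, k=11, p₀=1/4=0.2500
P(X=j) = C(n,j)·p₀^j·(1−p₀)^(n−j); p = Σ P(X=j) over j with P(X=j) ≤ P(X=11)
p-value (two-sided) = 0.13104
At α=0.01: p ≥ α → fail to reject H₀

reject H₀: no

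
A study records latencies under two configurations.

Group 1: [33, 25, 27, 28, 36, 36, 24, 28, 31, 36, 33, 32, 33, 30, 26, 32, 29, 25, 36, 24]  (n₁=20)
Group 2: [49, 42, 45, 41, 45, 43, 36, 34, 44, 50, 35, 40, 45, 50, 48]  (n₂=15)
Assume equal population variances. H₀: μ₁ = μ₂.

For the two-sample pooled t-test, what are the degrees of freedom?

df = n₁ + n₂ − 2 = 20 + 15 − 2 = 33

degrees of freedom = 33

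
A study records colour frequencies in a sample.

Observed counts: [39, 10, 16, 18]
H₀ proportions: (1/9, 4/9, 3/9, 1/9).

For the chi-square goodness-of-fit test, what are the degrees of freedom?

degrees of freedom = 3

df = k − 1 = 4 − 1 = 3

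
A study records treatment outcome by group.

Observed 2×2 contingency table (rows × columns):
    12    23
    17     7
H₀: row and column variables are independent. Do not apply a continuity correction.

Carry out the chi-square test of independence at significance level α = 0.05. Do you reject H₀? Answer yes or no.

reject H₀: yes

Row totals [35, 24], col totals [29, 30], n=59
χ² = (12−17.20)²/17.20 + (23−17.80)²/17.80 + (17−11.80)²/11.80 + (7−12.20)²/12.20 = 7.6090
df = 1
p-value (upper-tail) = 0.00581
At α=0.05: p < α → reject H₀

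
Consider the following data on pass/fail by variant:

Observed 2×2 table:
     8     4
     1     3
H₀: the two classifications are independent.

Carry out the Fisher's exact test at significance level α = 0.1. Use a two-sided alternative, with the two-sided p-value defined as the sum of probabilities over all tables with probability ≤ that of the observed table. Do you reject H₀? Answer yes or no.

Margins: r₁=12, r₂=4, c₁=9, c₂=7, n=16
p_obs = C(12,8)·C(4,1)/C(16,9); sum pmf over tables with pmf ≤ p_obs
p-value (two-sided) = 0.26154
At α=0.1: p ≥ α → fail to reject H₀

reject H₀: no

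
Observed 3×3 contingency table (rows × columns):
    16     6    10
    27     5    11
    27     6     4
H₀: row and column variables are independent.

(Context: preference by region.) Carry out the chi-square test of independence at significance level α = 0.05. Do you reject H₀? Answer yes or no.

Row totals [32, 43, 37], col totals [70, 17, 25], n=112
χ² = (16−20.00)²/20.00 + (6−4.86)²/4.86 + (10−7.14)²/7.14 + (27−26.88)²/26.88 + (5−6.53)²/6.53 + (11−9.60)²/9.60 + (27−23.12)²/23.12 + (6−5.62)²/5.62 + (4−8.26)²/8.26 = 5.6460
df = 4
p-value (upper-tail) = 0.22719
At α=0.05: p ≥ α → fail to reject H₀

reject H₀: no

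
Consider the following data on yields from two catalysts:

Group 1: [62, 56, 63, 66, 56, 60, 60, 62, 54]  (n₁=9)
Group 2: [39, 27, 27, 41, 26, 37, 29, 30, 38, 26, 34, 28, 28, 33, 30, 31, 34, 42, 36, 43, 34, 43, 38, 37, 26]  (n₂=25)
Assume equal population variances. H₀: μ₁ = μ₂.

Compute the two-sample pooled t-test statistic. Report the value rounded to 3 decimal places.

test statistic = 12.831

x̄₁=59.889, s₁=3.887, n₁=9
x̄₂=33.480, s₂=5.687, n₂=25
s_p² = [8·3.887² + 24·5.687²]/32 = 28.0353
SE = √(s_p²·(1/9+1/25)) = 2.0583
t = (59.889−33.480)/2.0583 = 12.8307
df = 32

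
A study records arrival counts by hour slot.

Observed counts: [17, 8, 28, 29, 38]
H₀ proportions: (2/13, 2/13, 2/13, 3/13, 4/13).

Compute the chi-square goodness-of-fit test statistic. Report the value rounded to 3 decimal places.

n = 120; E_i = n·p_i = [18.46, 18.46, 18.46, 27.69, 36.92]
χ² = (17−18.46)²/18.46 + (8−18.46)²/18.46 + (28−18.46)²/18.46 + (29−27.69)²/27.69 + (38−36.92)²/36.92 = 11.0653
df = 4

test statistic = 11.065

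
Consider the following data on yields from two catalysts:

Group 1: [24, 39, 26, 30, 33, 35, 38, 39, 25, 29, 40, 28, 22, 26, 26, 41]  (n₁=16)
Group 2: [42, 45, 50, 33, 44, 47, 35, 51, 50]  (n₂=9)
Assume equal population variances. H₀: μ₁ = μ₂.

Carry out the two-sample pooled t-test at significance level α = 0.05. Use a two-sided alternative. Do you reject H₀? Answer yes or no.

x̄₁=31.312, s₁=6.488, n₁=16
x̄₂=44.111, s₂=6.489, n₂=9
s_p² = [15·6.488² + 8·6.489²]/23 = 42.1011
SE = √(s_p²·(1/16+1/9)) = 2.7036
t = (31.312−44.111)/2.7036 = -4.7340
df = 23
p-value (two-sided) = 0.00009
At α=0.05: p < α → reject H₀

reject H₀: yes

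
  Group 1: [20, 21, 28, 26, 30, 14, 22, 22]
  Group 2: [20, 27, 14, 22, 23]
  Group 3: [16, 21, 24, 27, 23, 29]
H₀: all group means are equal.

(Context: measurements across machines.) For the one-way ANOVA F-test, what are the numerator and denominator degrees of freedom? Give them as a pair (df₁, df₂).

degrees of freedom = [2, 16]

k = 3 groups, N = 19 total
df = (k−1, N−k) = (3−1, 19−3) = (2, 16)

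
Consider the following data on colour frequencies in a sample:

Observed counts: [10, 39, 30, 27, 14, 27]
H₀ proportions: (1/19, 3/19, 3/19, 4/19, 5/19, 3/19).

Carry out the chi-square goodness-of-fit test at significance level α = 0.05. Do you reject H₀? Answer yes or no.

n = 147; E_i = n·p_i = [7.74, 23.21, 23.21, 30.95, 38.68, 23.21]
χ² = (10−7.74)²/7.74 + (39−23.21)²/23.21 + (30−23.21)²/23.21 + (27−30.95)²/30.95 + (14−38.68)²/38.68 + (27−23.21)²/23.21 = 30.2622
df = 5
p-value (upper-tail) = 0.00001
At α=0.05: p < α → reject H₀

reject H₀: yes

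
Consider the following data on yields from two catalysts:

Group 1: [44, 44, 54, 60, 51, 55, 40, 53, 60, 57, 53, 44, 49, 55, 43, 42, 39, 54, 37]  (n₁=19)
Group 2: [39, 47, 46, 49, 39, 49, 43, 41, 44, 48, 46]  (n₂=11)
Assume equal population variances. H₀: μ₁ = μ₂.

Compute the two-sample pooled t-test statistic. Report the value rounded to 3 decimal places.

x̄₁=49.158, s₁=7.259, n₁=19
x̄₂=44.636, s₂=3.722, n₂=11
s_p² = [18·7.259² + 10·3.722²]/28 = 38.8240
SE = √(s_p²·(1/19+1/11)) = 2.3607
t = (49.158−44.636)/2.3607 = 1.9153
df = 28

test statistic = 1.915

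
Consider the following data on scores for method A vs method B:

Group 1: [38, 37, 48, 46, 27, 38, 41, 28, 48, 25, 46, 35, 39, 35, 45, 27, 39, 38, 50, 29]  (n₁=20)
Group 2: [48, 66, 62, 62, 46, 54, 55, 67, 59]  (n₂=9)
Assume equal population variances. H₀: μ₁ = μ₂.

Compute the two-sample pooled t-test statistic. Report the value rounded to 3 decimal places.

test statistic = -6.403

x̄₁=37.950, s₁=7.756, n₁=20
x̄₂=57.667, s₂=7.467, n₂=9
s_p² = [19·7.756² + 8·7.467²]/27 = 58.8500
SE = √(s_p²·(1/20+1/9)) = 3.0792
t = (37.950−57.667)/3.0792 = -6.4032
df = 27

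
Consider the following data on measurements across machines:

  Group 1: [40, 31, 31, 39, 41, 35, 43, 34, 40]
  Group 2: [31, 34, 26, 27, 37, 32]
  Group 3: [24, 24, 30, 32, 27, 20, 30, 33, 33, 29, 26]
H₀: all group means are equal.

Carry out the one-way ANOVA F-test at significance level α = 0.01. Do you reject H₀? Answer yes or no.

reject H₀: yes

Group means [37.11, 31.17, 28.00], grand mean 31.885
SSB = Σnᵢ(x̄ᵢ−x̄)² = 414.932; SSW = ΣΣ(x−x̄ᵢ)² = 421.722
MSB = 414.932/2 = 207.4658; MSW = 421.722/23 = 18.3357
F = MSB/MSW = 11.3148
df = (2, 23)
p-value (upper-tail) = 0.00038
At α=0.01: p < α → reject H₀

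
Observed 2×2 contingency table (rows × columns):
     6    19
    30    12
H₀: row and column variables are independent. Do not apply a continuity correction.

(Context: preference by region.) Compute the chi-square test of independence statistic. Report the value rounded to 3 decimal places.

Row totals [25, 42], col totals [36, 31], n=67
χ² = (6−13.43)²/13.43 + (19−11.57)²/11.57 + (30−22.57)²/22.57 + (12−19.43)²/19.43 = 14.1801
df = 1

test statistic = 14.180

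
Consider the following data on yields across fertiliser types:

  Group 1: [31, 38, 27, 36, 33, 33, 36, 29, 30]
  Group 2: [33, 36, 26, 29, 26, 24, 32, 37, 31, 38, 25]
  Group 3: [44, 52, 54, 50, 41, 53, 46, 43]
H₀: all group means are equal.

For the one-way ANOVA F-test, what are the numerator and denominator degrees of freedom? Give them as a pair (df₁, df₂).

k = 3 groups, N = 28 total
df = (k−1, N−k) = (3−1, 28−3) = (2, 25)

degrees of freedom = [2, 25]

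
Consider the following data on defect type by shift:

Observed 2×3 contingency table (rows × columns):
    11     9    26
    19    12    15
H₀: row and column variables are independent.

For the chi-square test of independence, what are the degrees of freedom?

degrees of freedom = 2

df = (r−1)(c−1) = (2−1)·(3−1) = 2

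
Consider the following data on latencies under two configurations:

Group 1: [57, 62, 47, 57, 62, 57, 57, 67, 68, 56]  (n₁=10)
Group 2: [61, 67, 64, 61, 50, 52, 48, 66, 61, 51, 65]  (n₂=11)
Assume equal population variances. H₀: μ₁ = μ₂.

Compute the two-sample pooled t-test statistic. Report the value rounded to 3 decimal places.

test statistic = 0.094

x̄₁=59.000, s₁=6.074, n₁=10
x̄₂=58.727, s₂=7.072, n₂=11
s_p² = [9·6.074² + 10·7.072²]/19 = 43.7990
SE = √(s_p²·(1/10+1/11)) = 2.8916
t = (59.000−58.727)/2.8916 = 0.0943
df = 19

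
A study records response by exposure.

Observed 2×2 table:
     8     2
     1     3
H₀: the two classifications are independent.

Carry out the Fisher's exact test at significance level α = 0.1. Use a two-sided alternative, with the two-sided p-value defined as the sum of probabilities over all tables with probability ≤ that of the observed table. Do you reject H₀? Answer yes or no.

Margins: r₁=10, r₂=4, c₁=9, c₂=5, n=14
p_obs = C(10,8)·C(4,1)/C(14,9); sum pmf over tables with pmf ≤ p_obs
p-value (two-sided) = 0.09491
At α=0.1: p < α → reject H₀

reject H₀: yes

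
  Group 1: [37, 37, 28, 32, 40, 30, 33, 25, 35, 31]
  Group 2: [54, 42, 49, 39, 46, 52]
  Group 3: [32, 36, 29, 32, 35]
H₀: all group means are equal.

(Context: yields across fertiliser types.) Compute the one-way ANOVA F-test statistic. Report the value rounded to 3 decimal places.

Group means [32.80, 47.00, 32.80], grand mean 36.857
SSB = Σnᵢ(x̄ᵢ−x̄)² = 864.171; SSW = ΣΣ(x−x̄ᵢ)² = 386.400
MSB = 864.171/2 = 432.0857; MSW = 386.400/18 = 21.4667
F = MSB/MSW = 20.1282
df = (2, 18)

test statistic = 20.128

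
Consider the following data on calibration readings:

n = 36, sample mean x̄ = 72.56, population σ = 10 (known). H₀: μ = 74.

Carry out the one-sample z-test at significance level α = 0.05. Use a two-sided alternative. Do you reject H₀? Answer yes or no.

SE = σ/√n = 10/√36 = 1.6667
z = (x̄−μ₀)/SE = (72.56−74)/1.6667 = -0.8640
p-value (two-sided) = 0.38759
At α=0.05: p ≥ α → fail to reject H₀

reject H₀: no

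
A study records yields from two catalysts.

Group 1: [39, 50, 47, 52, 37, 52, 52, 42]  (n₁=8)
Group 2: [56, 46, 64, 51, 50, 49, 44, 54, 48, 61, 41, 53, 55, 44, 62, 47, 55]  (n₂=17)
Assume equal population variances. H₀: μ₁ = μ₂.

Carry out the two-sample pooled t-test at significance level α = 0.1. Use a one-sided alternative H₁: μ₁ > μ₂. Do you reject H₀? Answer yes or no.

reject H₀: no

x̄₁=46.375, s₁=6.209, n₁=8
x̄₂=51.765, s₂=6.629, n₂=17
s_p² = [7·6.209² + 16·6.629²]/23 = 42.3015
SE = √(s_p²·(1/8+1/17)) = 2.7885
t = (46.375−51.765)/2.7885 = -1.9328
df = 23
p-value (one-sided, H₁ greater) = 0.96717
At α=0.1: p ≥ α → fail to reject H₀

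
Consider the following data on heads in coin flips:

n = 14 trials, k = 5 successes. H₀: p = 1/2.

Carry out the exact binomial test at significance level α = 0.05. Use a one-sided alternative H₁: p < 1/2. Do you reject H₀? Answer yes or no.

Exact binomial: n=14, k=5, p₀=1/2=0.5000
P(X≤5) from Σ C(n,i)·p₀^i·(1−p₀)^(n−i)
p-value (one-sided, H₁ less) = 0.21198
At α=0.05: p ≥ α → fail to reject H₀

reject H₀: no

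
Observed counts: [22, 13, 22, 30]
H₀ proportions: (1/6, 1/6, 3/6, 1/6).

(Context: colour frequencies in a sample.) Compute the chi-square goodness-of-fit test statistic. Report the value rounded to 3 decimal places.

test statistic = 31.230

n = 87; E_i = n·p_i = [14.50, 14.50, 43.50, 14.50]
χ² = (22−14.50)²/14.50 + (13−14.50)²/14.50 + (22−43.50)²/43.50 + (30−14.50)²/14.50 = 31.2299
df = 3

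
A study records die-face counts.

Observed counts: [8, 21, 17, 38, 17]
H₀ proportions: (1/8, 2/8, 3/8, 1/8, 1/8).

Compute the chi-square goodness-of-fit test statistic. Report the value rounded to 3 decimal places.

n = 101; E_i = n·p_i = [12.62, 25.25, 37.88, 12.62, 12.62]
χ² = (8−12.62)²/12.62 + (21−25.25)²/25.25 + (17−37.88)²/37.88 + (38−12.62)²/12.62 + (17−12.62)²/12.62 = 66.4323
df = 4

test statistic = 66.432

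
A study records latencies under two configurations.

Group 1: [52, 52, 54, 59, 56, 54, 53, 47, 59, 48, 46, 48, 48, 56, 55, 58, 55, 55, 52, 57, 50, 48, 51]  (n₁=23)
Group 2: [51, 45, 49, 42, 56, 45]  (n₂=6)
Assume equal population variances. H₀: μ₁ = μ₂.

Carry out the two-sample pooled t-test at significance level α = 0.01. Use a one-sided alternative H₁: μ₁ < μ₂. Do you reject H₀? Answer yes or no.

x̄₁=52.739, s₁=3.957, n₁=23
x̄₂=48.000, s₂=5.060, n₂=6
s_p² = [22·3.957² + 5·5.060²]/27 = 17.4976
SE = √(s_p²·(1/23+1/6)) = 1.9176
t = (52.739−48.000)/1.9176 = 2.4714
df = 27
p-value (one-sided, H₁ less) = 0.98997
At α=0.01: p ≥ α → fail to reject H₀

reject H₀: no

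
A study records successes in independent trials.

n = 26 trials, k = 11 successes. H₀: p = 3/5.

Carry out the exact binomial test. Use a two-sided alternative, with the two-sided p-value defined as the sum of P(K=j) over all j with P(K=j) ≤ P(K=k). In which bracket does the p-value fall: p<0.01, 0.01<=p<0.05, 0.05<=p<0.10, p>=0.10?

Exact binomial: n=26, k=11, p₀=3/5=0.6000
P(X=j) = C(n,j)·p₀^j·(1−p₀)^(n−j); p = Σ P(X=j) over j with P(X=j) ≤ P(X=11)
p-value (two-sided) = 0.07316
→ bracket: 0.05<=p<0.10

p-value bracket: 0.05<=p<0.10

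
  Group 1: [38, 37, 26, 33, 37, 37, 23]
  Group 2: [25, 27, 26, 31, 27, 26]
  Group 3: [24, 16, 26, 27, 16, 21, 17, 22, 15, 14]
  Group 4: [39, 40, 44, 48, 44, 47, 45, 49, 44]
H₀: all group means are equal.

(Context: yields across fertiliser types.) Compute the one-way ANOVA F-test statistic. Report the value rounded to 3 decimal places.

test statistic = 51.766

Group means [33.00, 27.00, 19.80, 44.44], grand mean 30.969
SSB = Σnᵢ(x̄ᵢ−x̄)² = 3005.147; SSW = ΣΣ(x−x̄ᵢ)² = 541.822
MSB = 3005.147/3 = 1001.7155; MSW = 541.822/28 = 19.3508
F = MSB/MSW = 51.7661
df = (3, 28)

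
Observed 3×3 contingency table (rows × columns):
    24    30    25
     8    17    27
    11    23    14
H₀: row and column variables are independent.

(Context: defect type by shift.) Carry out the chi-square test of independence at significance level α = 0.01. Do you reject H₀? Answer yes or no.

reject H₀: no

Row totals [79, 52, 48], col totals [43, 70, 66], n=179
χ² = (24−18.98)²/18.98 + (30−30.89)²/30.89 + (25−29.13)²/29.13 + (8−12.49)²/12.49 + (17−20.34)²/20.34 + (27−19.17)²/19.17 + (11−11.53)²/11.53 + (23−18.77)²/18.77 + (14−17.70)²/17.70 = 9.0473
df = 4
p-value (upper-tail) = 0.05993
At α=0.01: p ≥ α → fail to reject H₀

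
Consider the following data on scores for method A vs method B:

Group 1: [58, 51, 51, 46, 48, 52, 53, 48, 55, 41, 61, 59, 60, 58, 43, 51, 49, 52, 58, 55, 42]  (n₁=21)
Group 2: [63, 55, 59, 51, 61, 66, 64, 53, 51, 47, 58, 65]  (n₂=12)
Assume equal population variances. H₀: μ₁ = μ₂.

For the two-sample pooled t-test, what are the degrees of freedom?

df = n₁ + n₂ − 2 = 21 + 12 − 2 = 31

degrees of freedom = 31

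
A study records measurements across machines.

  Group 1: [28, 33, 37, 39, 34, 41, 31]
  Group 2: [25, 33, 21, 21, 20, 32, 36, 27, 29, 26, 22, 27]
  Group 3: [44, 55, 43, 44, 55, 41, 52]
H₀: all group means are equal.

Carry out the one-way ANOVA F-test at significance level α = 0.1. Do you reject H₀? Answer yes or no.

Group means [34.71, 26.58, 47.71], grand mean 34.462
SSB = Σnᵢ(x̄ᵢ−x̄)² = 1974.688; SSW = ΣΣ(x−x̄ᵢ)² = 639.774
MSB = 1974.688/2 = 987.3439; MSW = 639.774/23 = 27.8163
F = MSB/MSW = 35.4952
df = (2, 23)
p-value (upper-tail) = 0.00000
At α=0.1: p < α → reject H₀

reject H₀: yes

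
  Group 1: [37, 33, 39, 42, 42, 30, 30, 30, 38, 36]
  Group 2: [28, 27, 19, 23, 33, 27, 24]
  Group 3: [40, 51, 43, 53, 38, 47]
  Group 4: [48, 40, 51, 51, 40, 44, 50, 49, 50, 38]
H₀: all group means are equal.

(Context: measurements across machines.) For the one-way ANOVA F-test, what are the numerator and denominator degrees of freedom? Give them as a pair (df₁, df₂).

degrees of freedom = [3, 29]

k = 4 groups, N = 33 total
df = (k−1, N−k) = (4−1, 33−4) = (3, 29)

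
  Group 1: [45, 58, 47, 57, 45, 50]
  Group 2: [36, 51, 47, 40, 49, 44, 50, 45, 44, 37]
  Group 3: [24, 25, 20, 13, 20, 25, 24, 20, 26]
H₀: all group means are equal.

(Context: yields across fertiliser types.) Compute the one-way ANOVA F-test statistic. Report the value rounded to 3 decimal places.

Group means [50.33, 44.30, 21.89], grand mean 37.680
SSB = Σnᵢ(x̄ᵢ−x̄)² = 3643.118; SSW = ΣΣ(x−x̄ᵢ)² = 554.322
MSB = 3643.118/2 = 1821.5589; MSW = 554.322/22 = 25.1965
F = MSB/MSW = 72.2942
df = (2, 22)

test statistic = 72.294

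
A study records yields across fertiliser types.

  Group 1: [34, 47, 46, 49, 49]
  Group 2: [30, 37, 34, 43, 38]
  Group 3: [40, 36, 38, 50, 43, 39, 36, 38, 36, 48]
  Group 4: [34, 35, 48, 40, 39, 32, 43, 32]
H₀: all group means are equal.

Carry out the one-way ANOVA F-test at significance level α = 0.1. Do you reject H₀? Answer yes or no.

Group means [45.00, 36.40, 40.40, 37.88], grand mean 39.786
SSB = Σnᵢ(x̄ᵢ−x̄)² = 226.239; SSW = ΣΣ(x−x̄ᵢ)² = 706.475
MSB = 226.239/3 = 75.4131; MSW = 706.475/24 = 29.4365
F = MSB/MSW = 2.5619
df = (3, 24)
p-value (upper-tail) = 0.07853
At α=0.1: p < α → reject H₀

reject H₀: yes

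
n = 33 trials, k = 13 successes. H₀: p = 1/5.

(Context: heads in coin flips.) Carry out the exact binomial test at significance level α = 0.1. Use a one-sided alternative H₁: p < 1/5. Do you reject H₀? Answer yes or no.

reject H₀: no

Exact binomial: n=33, k=13, p₀=1/5=0.2000
P(X≤13) from Σ C(n,i)·p₀^i·(1−p₀)^(n−i)
p-value (one-sided, H₁ less) = 0.99723
At α=0.1: p ≥ α → fail to reject H₀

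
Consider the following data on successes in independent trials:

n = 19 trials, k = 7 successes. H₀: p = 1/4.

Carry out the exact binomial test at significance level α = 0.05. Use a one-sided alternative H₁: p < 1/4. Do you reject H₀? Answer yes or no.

reject H₀: no

Exact binomial: n=19, k=7, p₀=1/4=0.2500
P(X≤7) from Σ C(n,i)·p₀^i·(1−p₀)^(n−i)
p-value (one-sided, H₁ less) = 0.92254
At α=0.05: p ≥ α → fail to reject H₀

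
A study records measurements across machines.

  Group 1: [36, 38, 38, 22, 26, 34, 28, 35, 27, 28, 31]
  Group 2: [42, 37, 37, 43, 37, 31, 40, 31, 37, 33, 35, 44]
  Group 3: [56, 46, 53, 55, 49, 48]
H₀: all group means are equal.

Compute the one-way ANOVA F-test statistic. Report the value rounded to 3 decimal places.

Group means [31.18, 37.25, 51.17], grand mean 37.828
SSB = Σnᵢ(x̄ᵢ−x̄)² = 1557.418; SSW = ΣΣ(x−x̄ᵢ)² = 580.720
MSB = 1557.418/2 = 778.7091; MSW = 580.720/26 = 22.3354
F = MSB/MSW = 34.8644
df = (2, 26)

test statistic = 34.864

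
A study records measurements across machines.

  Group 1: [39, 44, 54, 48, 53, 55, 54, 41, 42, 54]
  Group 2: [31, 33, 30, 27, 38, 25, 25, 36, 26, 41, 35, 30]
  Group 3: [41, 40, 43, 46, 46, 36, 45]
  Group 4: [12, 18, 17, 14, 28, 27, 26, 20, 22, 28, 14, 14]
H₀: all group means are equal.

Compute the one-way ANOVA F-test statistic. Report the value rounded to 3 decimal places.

test statistic = 53.510

Group means [48.40, 31.42, 42.43, 20.00], grand mean 34.098
SSB = Σnᵢ(x̄ᵢ−x̄)² = 5002.579; SSW = ΣΣ(x−x̄ᵢ)² = 1153.031
MSB = 5002.579/3 = 1667.5263; MSW = 1153.031/37 = 31.1630
F = MSB/MSW = 53.5098
df = (3, 37)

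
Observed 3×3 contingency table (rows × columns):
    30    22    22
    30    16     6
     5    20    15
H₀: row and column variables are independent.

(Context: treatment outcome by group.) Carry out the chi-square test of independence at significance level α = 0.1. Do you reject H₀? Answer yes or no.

Row totals [74, 52, 40], col totals [65, 58, 43], n=166
χ² = (30−28.98)²/28.98 + (22−25.86)²/25.86 + (22−19.17)²/19.17 + (30−20.36)²/20.36 + (16−18.17)²/18.17 + (6−13.47)²/13.47 + (5−15.66)²/15.66 + (20−13.98)²/13.98 + (15−10.36)²/10.36 = 21.9253
df = 4
p-value (upper-tail) = 0.00021
At α=0.1: p < α → reject H₀

reject H₀: yes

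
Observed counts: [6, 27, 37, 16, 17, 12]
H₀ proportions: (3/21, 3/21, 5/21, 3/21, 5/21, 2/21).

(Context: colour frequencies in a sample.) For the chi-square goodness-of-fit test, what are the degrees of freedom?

df = k − 1 = 6 − 1 = 5

degrees of freedom = 5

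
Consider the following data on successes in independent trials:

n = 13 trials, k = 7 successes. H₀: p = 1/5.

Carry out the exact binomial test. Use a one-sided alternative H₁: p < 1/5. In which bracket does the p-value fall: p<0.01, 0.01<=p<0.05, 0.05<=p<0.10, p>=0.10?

p-value bracket: p>=0.10

Exact binomial: n=13, k=7, p₀=1/5=0.2000
P(X≤7) from Σ C(n,i)·p₀^i·(1−p₀)^(n−i)
p-value (one-sided, H₁ less) = 0.99875
→ bracket: p>=0.10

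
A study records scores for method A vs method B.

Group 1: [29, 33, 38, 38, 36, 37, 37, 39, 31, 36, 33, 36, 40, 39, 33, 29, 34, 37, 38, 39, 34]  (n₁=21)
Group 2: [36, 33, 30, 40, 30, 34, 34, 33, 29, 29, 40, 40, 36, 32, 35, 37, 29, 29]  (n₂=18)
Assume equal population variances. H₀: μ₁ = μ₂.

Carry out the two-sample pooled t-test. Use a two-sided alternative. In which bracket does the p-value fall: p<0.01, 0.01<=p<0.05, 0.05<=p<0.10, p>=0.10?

x̄₁=35.524, s₁=3.250, n₁=21
x̄₂=33.667, s₂=3.926, n₂=18
s_p² = [20·3.250² + 17·3.926²]/37 = 12.7902
SE = √(s_p²·(1/21+1/18)) = 1.1487
t = (35.524−33.667)/1.1487 = 1.6167
df = 37
p-value (two-sided) = 0.11445
→ bracket: p>=0.10

p-value bracket: p>=0.10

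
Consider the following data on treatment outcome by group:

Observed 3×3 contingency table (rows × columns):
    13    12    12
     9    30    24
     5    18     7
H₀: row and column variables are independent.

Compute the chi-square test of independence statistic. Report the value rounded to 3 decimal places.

test statistic = 9.325

Row totals [37, 63, 30], col totals [27, 60, 43], n=130
χ² = (13−7.68)²/7.68 + (12−17.08)²/17.08 + (12−12.24)²/12.24 + (9−13.08)²/13.08 + (30−29.08)²/29.08 + (24−20.84)²/20.84 + (5−6.23)²/6.23 + (18−13.85)²/13.85 + (7−9.92)²/9.92 = 9.3250
df = 4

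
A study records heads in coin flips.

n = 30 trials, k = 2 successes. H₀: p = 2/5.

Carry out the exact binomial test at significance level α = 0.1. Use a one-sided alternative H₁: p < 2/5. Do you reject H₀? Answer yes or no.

reject H₀: yes

Exact binomial: n=30, k=2, p₀=2/5=0.4000
P(X≤2) from Σ C(n,i)·p₀^i·(1−p₀)^(n−i)
p-value (one-sided, H₁ less) = 0.00005
At α=0.1: p < α → reject H₀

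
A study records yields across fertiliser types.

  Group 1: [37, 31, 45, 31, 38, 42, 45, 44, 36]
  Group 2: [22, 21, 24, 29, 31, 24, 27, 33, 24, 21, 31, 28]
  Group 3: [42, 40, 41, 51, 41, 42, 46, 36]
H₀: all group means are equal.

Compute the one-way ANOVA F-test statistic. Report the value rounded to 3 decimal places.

test statistic = 33.362

Group means [38.78, 26.25, 42.38], grand mean 34.586
SSB = Σnᵢ(x̄ᵢ−x̄)² = 1477.354; SSW = ΣΣ(x−x̄ᵢ)² = 575.681
MSB = 1477.354/2 = 738.6770; MSW = 575.681/26 = 22.1416
F = MSB/MSW = 33.3616
df = (2, 26)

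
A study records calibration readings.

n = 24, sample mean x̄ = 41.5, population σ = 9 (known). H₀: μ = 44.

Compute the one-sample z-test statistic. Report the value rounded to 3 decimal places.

test statistic = -1.361

SE = σ/√n = 9/√24 = 1.8371
z = (x̄−μ₀)/SE = (41.5−44)/1.8371 = -1.3608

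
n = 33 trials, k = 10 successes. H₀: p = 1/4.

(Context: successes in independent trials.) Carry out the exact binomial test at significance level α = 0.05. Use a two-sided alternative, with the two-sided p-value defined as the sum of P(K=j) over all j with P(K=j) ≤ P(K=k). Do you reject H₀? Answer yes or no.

Exact binomial: n=33, k=10, p₀=1/4=0.2500
P(X=j) = C(n,j)·p₀^j·(1−p₀)^(n−j); p = Σ P(X=j) over j with P(X=j) ≤ P(X=10)
p-value (two-sided) = 0.54578
At α=0.05: p ≥ α → fail to reject H₀

reject H₀: no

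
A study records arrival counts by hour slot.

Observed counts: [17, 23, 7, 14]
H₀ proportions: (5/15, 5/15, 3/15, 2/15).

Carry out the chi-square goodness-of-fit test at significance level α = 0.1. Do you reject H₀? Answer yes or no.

n = 61; E_i = n·p_i = [20.33, 20.33, 12.20, 8.13]
χ² = (17−20.33)²/20.33 + (23−20.33)²/20.33 + (7−12.20)²/12.20 + (14−8.13)²/8.13 = 7.3443
df = 3
p-value (upper-tail) = 0.06170
At α=0.1: p < α → reject H₀

reject H₀: yes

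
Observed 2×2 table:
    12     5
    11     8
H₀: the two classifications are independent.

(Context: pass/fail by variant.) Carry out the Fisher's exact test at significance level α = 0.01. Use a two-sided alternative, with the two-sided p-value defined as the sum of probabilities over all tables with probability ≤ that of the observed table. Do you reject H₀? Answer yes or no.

reject H₀: no

Margins: r₁=17, r₂=19, c₁=23, c₂=13, n=36
p_obs = C(17,12)·C(19,11)/C(36,23); sum pmf over tables with pmf ≤ p_obs
p-value (two-sided) = 0.50179
At α=0.01: p ≥ α → fail to reject H₀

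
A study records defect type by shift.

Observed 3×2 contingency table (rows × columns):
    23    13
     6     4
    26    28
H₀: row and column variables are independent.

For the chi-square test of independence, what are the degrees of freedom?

df = (r−1)(c−1) = (3−1)·(2−1) = 2

degrees of freedom = 2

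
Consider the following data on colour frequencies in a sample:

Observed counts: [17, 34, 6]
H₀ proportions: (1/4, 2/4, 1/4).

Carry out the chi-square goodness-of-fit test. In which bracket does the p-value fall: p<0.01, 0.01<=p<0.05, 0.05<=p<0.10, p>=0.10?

n = 57; E_i = n·p_i = [14.25, 28.50, 14.25]
χ² = (17−14.25)²/14.25 + (34−28.50)²/28.50 + (6−14.25)²/14.25 = 6.3684
df = 2
p-value (upper-tail) = 0.04141
→ bracket: 0.01<=p<0.05

p-value bracket: 0.01<=p<0.05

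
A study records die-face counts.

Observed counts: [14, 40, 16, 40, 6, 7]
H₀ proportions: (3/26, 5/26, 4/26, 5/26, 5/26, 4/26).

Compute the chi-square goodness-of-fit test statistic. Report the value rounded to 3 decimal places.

n = 123; E_i = n·p_i = [14.19, 23.65, 18.92, 23.65, 23.65, 18.92]
χ² = (14−14.19)²/14.19 + (40−23.65)²/23.65 + (16−18.92)²/18.92 + (40−23.65)²/23.65 + (6−23.65)²/23.65 + (7−18.92)²/18.92 = 43.7347
df = 5

test statistic = 43.735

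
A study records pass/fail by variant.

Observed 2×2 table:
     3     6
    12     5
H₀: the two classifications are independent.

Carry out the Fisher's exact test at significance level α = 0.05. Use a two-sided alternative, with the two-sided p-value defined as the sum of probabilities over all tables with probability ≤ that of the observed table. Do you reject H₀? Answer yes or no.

reject H₀: no

Margins: r₁=9, r₂=17, c₁=15, c₂=11, n=26
p_obs = C(9,3)·C(17,12)/C(26,15); sum pmf over tables with pmf ≤ p_obs
p-value (two-sided) = 0.10343
At α=0.05: p ≥ α → fail to reject H₀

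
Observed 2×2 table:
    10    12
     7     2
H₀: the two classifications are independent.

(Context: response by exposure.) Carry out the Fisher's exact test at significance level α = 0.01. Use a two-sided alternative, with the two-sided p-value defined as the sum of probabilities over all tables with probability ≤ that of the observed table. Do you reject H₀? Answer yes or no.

Margins: r₁=22, r₂=9, c₁=17, c₂=14, n=31
p_obs = C(22,10)·C(9,7)/C(31,17); sum pmf over tables with pmf ≤ p_obs
p-value (two-sided) = 0.13166
At α=0.01: p ≥ α → fail to reject H₀

reject H₀: no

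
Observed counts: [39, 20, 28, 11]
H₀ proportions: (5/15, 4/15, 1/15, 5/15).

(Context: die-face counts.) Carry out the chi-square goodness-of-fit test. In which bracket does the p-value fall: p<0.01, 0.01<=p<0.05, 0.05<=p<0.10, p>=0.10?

p-value bracket: p<0.01

n = 98; E_i = n·p_i = [32.67, 26.13, 6.53, 32.67]
χ² = (39−32.67)²/32.67 + (20−26.13)²/26.13 + (28−6.53)²/6.53 + (11−32.67)²/32.67 = 87.5714
df = 3
p-value (upper-tail) = 0.00000
→ bracket: p<0.01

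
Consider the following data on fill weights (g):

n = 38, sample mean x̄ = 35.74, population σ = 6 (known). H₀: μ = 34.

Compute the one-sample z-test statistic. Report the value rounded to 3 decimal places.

SE = σ/√n = 6/√38 = 0.9733
z = (x̄−μ₀)/SE = (35.74−34)/0.9733 = 1.7877

test statistic = 1.788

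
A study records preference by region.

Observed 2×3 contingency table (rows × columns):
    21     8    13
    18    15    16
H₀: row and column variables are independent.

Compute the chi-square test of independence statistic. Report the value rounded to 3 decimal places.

test statistic = 2.146

Row totals [42, 49], col totals [39, 23, 29], n=91
χ² = (21−18.00)²/18.00 + (8−10.62)²/10.62 + (13−13.38)²/13.38 + (18−21.00)²/21.00 + (15−12.38)²/12.38 + (16−15.62)²/15.62 = 2.1458
df = 2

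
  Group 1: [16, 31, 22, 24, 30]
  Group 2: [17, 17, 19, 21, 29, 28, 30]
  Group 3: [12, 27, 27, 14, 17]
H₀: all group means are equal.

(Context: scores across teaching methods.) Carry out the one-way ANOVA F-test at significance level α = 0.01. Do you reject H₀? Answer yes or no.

reject H₀: no

Group means [24.60, 23.00, 19.40], grand mean 22.412
SSB = Σnᵢ(x̄ᵢ−x̄)² = 71.718; SSW = ΣΣ(x−x̄ᵢ)² = 558.400
MSB = 71.718/2 = 35.8588; MSW = 558.400/14 = 39.8857
F = MSB/MSW = 0.8990
df = (2, 14)
p-value (upper-tail) = 0.42921
At α=0.01: p ≥ α → fail to reject H₀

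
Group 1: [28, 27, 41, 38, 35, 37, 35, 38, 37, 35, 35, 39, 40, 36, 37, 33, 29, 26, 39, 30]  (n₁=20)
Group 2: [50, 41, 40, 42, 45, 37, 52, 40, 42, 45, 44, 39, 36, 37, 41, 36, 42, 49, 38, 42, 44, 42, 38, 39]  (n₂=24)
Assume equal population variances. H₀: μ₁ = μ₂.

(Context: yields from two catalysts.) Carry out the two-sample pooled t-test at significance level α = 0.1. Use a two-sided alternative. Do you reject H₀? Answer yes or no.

reject H₀: yes

x̄₁=34.750, s₁=4.482, n₁=20
x̄₂=41.708, s₂=4.268, n₂=24
s_p² = [19·4.482² + 23·4.268²]/42 = 19.0645
SE = √(s_p²·(1/20+1/24)) = 1.3220
t = (34.750−41.708)/1.3220 = -5.2636
df = 42
p-value (two-sided) = 0.00000
At α=0.1: p < α → reject H₀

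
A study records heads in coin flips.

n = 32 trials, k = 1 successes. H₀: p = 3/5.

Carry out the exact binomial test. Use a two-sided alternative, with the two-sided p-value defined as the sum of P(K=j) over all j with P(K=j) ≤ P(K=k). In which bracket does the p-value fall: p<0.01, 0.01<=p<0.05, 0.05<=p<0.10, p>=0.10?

Exact binomial: n=32, k=1, p₀=3/5=0.6000
P(X=j) = C(n,j)·p₀^j·(1−p₀)^(n−j); p = Σ P(X=j) over j with P(X=j) ≤ P(X=1)
p-value (two-sided) = 0.00000
→ bracket: p<0.01

p-value bracket: p<0.01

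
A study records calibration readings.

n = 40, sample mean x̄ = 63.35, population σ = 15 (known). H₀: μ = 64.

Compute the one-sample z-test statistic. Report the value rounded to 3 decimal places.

SE = σ/√n = 15/√40 = 2.3717
z = (x̄−μ₀)/SE = (63.35−64)/2.3717 = -0.2741

test statistic = -0.274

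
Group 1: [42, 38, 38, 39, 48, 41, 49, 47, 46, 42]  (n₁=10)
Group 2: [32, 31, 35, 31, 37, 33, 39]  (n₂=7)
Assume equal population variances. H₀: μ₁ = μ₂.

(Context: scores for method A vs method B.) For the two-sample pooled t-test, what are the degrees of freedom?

df = n₁ + n₂ − 2 = 10 + 7 − 2 = 15

degrees of freedom = 15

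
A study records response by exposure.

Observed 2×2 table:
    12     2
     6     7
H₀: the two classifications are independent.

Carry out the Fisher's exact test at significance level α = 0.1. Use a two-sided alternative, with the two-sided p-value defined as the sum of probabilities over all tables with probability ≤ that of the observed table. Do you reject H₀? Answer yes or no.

reject H₀: yes

Margins: r₁=14, r₂=13, c₁=18, c₂=9, n=27
p_obs = C(14,12)·C(13,6)/C(27,18); sum pmf over tables with pmf ≤ p_obs
p-value (two-sided) = 0.04607
At α=0.1: p < α → reject H₀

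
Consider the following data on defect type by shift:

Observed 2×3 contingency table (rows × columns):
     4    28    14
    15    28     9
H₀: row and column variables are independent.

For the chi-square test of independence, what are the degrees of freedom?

df = (r−1)(c−1) = (2−1)·(3−1) = 2

degrees of freedom = 2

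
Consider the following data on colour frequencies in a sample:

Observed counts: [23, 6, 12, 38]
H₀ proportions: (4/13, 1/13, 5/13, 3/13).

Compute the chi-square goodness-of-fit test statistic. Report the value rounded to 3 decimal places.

test statistic = 32.633

n = 79; E_i = n·p_i = [24.31, 6.08, 30.38, 18.23]
χ² = (23−24.31)²/24.31 + (6−6.08)²/6.08 + (12−30.38)²/30.38 + (38−18.23)²/18.23 = 32.6327
df = 3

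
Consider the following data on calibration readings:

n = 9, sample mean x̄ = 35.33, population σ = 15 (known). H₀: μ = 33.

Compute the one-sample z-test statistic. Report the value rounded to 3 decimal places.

SE = σ/√n = 15/√9 = 5.0000
z = (x̄−μ₀)/SE = (35.33−33)/5.0000 = 0.4660

test statistic = 0.466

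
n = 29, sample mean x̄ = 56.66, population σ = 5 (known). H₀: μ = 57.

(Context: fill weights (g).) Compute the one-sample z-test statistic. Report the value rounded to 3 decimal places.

SE = σ/√n = 5/√29 = 0.9285
z = (x̄−μ₀)/SE = (56.66−57)/0.9285 = -0.3662

test statistic = -0.366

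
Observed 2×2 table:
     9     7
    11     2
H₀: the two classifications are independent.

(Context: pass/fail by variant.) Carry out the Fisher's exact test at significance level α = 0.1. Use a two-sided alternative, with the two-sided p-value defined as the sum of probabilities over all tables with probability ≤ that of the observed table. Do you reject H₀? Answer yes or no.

reject H₀: no

Margins: r₁=16, r₂=13, c₁=20, c₂=9, n=29
p_obs = C(16,9)·C(13,11)/C(29,20); sum pmf over tables with pmf ≤ p_obs
p-value (two-sided) = 0.12964
At α=0.1: p ≥ α → fail to reject H₀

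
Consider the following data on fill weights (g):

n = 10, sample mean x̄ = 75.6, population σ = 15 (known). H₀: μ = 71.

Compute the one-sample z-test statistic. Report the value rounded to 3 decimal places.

test statistic = 0.970

SE = σ/√n = 15/√10 = 4.7434
z = (x̄−μ₀)/SE = (75.6−71)/4.7434 = 0.9698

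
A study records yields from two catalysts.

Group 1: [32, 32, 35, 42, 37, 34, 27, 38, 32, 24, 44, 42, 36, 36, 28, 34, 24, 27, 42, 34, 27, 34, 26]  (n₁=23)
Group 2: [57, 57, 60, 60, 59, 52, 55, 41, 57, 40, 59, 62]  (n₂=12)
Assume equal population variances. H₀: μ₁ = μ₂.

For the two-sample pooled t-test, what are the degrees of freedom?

df = n₁ + n₂ − 2 = 23 + 12 − 2 = 33

degrees of freedom = 33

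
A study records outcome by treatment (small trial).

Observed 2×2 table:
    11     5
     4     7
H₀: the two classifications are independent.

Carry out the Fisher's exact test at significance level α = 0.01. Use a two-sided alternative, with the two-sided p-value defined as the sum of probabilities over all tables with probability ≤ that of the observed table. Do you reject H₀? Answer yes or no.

Margins: r₁=16, r₂=11, c₁=15, c₂=12, n=27
p_obs = C(16,11)·C(11,4)/C(27,15); sum pmf over tables with pmf ≤ p_obs
p-value (two-sided) = 0.13025
At α=0.01: p ≥ α → fail to reject H₀

reject H₀: no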